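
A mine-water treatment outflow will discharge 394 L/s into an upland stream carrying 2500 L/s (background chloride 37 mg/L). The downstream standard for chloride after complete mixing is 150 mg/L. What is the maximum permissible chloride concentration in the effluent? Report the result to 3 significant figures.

At the limit, (Qr·Cr + Qe·Cₑ)/(Qr + Qe) = 150:
Cₑ = (2894·150 − 2500·37.00) / 394.0 = 867.0 mg/L.

867 mg/L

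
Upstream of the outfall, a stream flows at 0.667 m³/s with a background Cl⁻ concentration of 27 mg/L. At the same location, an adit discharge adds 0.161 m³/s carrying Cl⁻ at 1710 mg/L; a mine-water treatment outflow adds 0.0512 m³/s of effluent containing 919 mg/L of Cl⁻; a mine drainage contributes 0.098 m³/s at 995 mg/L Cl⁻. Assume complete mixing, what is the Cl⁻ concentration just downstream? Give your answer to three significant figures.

Conservation of mass: C = (0.6670·27.00 + 0.1610·1710 + 0.05120·919.0 + 0.09800·995.0) / 0.9772 = 437.9/0.9772 = 448.1 mg/L.

448 mg/L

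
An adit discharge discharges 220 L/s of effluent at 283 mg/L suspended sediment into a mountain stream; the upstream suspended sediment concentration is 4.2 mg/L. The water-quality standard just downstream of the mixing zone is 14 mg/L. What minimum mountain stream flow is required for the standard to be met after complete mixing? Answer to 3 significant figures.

Set C_mix = 14: (Q·4.200 + 220.0·283.0) / (Q + 220.0) = 14
→ Q = 220.0·(283.0 − 14)/(14 − 4.200) = 6039 L/s.

6040 L/s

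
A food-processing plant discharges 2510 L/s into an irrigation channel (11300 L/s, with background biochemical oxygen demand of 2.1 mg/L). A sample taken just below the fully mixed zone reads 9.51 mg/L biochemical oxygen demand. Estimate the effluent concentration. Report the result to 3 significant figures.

Mass balance: 11300·2.100 + 2510·Cₑ = 13810·9.510
→ Cₑ = (13810·9.510 − 11300·2.100) / 2510 = 42.87 mg/L.

42.9 mg/L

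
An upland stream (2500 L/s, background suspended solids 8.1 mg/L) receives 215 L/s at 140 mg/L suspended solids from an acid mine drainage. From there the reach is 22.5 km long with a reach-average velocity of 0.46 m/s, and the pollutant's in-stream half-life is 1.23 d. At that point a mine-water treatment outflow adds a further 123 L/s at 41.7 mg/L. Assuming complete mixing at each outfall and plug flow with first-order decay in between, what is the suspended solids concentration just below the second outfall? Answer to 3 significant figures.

Mass balance: C = (2500·8.100 + 215.0·140.0) / 2715 = 50350/2715 = 18.55 mg/L; combined flow 2715 L/s.
Travel time t = 22.5·1000 / 0.46 = 48910 s = 13.59 h.
Half-life 1.23 d → k = ln 2 / 1.23 = 0.5635 d⁻¹.
First-order decay: C = 18.55·exp(−k·t) = 18.55·0.7269 = 13.48 mg/L.
Second outfall: C = (2715·13.48 + 123.0·41.70)/2838 = 14.70 mg/L.

14.7 mg/L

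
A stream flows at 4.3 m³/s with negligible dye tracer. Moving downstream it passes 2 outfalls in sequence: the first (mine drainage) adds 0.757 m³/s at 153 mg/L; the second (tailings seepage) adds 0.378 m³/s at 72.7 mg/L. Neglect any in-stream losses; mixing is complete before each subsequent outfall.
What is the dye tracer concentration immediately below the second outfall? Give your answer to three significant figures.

26.4 mg/L

Outfall 1: combined Q = 5.057 m³/s; C = (4.300·0 + 0.7570·153.0)/5.057 = 22.90 mg/L.
Outfall 2: combined Q = 5.435 m³/s; C = (5.057·22.90 + 0.3780·72.70)/5.435 = 26.37 mg/L.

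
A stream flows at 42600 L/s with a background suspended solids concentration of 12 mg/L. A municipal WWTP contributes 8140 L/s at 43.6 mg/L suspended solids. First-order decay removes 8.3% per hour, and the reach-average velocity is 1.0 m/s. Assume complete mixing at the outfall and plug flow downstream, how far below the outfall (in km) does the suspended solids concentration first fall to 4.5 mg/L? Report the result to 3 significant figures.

55.4 km

Flow-weighted average: C = (42600·12.00 + 8140·43.60) / 50740 = 866100/50740 = 17.07 mg/L.
8.3%/h lost → k = −ln(1 − 0.083) = 0.08665 h⁻¹.
Set 17.07·exp(−k·t) = 4.5 → t = ln(17.07/4.5)/k = 55390 s = 15.39 h.
Distance = v·t = 1.0·55390 = 55390 m = 55.39 km.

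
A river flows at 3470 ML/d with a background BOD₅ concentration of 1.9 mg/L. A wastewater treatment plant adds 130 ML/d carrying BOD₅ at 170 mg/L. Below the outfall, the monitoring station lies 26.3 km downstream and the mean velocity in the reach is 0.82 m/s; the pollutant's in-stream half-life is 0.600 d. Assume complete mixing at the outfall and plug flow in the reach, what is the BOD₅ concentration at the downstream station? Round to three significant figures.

5.19 mg/L

Flow-weighted average: C = (3470·1.900 + 130.0·170.0) / 3600 = 28690/3600 = 7.970 mg/L.
Travel time t = 26.3·1000 / 0.82 = 32070 s = 8.909 h.
Half-life 0.600 d → k = ln 2 / 0.600 = 1.155 d⁻¹.
Applying C = C₀e^(−kt): 7.970 × 0.6513 = 5.191 mg/L.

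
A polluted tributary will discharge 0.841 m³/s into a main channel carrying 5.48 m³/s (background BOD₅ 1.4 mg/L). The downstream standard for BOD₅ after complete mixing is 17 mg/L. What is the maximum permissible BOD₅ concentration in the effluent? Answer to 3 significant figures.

119 mg/L

At the limit, (Qr·Cr + Qe·Cₑ)/(Qr + Qe) = 17:
Cₑ = (6.321·17 − 5.480·1.400) / 0.8410 = 118.7 mg/L.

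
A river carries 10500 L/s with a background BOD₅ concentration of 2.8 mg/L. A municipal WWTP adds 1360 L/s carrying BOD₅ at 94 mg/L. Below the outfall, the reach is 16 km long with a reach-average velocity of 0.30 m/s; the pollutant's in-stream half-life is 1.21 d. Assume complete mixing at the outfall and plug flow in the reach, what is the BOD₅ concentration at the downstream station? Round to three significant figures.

Mixed concentration C = ΣQC/ΣQ = (10500·2.800 + 1360·94.00) / 11860 = 157200/11860 = 13.26 mg/L.
Travel time t = 16·1000 / 0.30 = 53330 s = 14.81 h.
Half-life 1.21 d → k = ln 2 / 1.21 = 0.5728 d⁻¹.
Decay over the reach: 13.26·exp(−kt) = 13.26·0.7021 = 9.309 mg/L.

9.31 mg/L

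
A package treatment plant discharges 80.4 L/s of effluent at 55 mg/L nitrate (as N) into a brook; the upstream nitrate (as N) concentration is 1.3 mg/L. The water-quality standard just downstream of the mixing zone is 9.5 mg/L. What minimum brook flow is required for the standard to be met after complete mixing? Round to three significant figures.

Set C_mix = 9.5: (Q·1.300 + 80.40·55.00) / (Q + 80.40) = 9.5
→ Q = 80.40·(55.00 − 9.5)/(9.5 − 1.300) = 446.1 L/s.

446 L/s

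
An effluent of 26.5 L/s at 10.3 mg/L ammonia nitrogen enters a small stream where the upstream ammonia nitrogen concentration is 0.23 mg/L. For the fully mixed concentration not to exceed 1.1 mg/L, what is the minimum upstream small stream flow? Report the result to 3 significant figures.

Set C_mix = 1.1: (Q·0.2300 + 26.50·10.30) / (Q + 26.50) = 1.1
→ Q = 26.50·(10.30 − 1.1)/(1.1 − 0.2300) = 280.2 L/s.

280 L/s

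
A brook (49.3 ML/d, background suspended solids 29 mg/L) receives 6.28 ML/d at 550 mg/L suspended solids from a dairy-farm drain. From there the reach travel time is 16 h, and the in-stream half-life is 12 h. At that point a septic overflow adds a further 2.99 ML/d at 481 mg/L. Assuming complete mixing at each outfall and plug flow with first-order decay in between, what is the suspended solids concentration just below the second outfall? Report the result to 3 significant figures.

57.6 mg/L

After mixing, C = (49.30·29.00 + 6.280·550.0) / 55.58 = 4884/55.58 = 87.87 mg/L; combined flow 55.58 ML/d.
Half-life 12 h → k = ln 2 / 12 = 0.05776 h⁻¹ = 1.386 d⁻¹.
Decay over the reach: 87.87·exp(−kt) = 87.87·0.3969 = 34.87 mg/L.
Second outfall: C = (55.58·34.87 + 2.990·481.0)/58.57 = 57.65 mg/L.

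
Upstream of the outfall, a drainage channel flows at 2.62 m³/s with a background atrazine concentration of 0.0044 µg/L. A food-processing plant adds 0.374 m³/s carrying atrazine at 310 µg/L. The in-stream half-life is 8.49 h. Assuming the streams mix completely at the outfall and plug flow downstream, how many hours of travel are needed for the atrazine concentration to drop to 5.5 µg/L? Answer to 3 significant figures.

23.9 h

Mass balance: C = (2.620·0.004400 + 0.3740·310.0) / 2.994 = 116.0/2.994 = 38.73 µg/L.
Half-life 8.49 h → k = ln 2 / 8.49 = 0.08164 h⁻¹ = 1.959 d⁻¹.
38.73·exp(−k·t) = 5.5 → t = ln(38.73/5.5)/k = 86060 s = 23.91 h.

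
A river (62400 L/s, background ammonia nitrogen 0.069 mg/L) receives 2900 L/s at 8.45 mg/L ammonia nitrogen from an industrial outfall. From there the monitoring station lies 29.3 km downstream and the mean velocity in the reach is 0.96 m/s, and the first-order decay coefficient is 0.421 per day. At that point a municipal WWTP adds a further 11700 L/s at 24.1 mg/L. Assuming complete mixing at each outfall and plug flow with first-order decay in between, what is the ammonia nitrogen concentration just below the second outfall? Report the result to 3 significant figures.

Mass balance: C = (62400·0.06900 + 2900·8.450) / 65300 = 28810/65300 = 0.4412 mg/L; combined flow 65300 L/s.
Travel time t = 29.3·1000 / 0.96 = 30520 s = 8.478 h.
Decay over the reach: 0.4412·exp(−kt) = 0.4412·0.8618 = 0.3802 mg/L.
At the second outfall, C = (65300·0.3802 + 11700·24.10) / (65300 + 11700) = 3.984 mg/L.

3.98 mg/L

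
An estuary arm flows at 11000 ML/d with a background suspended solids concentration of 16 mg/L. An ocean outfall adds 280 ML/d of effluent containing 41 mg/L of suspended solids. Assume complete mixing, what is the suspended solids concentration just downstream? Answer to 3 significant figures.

Mass balance: C = (11000·16.00 + 280.0·41.00) / 11280 = 187500/11280 = 16.62 mg/L.

16.6 mg/L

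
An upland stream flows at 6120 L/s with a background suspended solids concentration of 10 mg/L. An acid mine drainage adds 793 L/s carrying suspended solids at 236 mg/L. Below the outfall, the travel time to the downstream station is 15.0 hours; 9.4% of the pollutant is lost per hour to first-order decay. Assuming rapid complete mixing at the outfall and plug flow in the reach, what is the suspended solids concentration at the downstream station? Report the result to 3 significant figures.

Mixed concentration C = ΣQC/ΣQ = (6120·10.00 + 793.0·236.0) / 6913 = 248300/6913 = 35.92 mg/L.
9.4%/h lost → k = −ln(1 − 0.094) = 0.09872 h⁻¹.
First-order decay: C = 35.92·exp(−k·t) = 35.92·0.2275 = 8.172 mg/L.

8.17 mg/L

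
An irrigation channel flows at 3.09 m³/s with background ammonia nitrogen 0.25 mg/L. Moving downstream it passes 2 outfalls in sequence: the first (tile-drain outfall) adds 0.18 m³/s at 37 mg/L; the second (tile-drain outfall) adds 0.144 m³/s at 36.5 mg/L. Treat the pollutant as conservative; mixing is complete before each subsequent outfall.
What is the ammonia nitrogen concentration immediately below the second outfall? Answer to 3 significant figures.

3.72 mg/L

Below outfall 1: Q → 3.270 m³/s, C = (3.090·0.2500 + 0.1800·37.00)/3.270 = 2.273 mg/L.
Below outfall 2: Q → 3.414 m³/s, C = (3.270·2.273 + 0.1440·36.50)/3.414 = 3.717 mg/L.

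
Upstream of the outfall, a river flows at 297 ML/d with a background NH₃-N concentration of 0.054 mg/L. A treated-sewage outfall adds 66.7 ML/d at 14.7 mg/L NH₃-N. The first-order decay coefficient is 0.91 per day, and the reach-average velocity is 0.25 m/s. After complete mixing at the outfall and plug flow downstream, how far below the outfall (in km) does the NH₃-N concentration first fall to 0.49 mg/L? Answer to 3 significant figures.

40.9 km

Conservation of mass: C = (297.0·0.05400 + 66.70·14.70) / 363.7 = 996.5/363.7 = 2.740 mg/L.
Set 2.740·exp(−k·t) = 0.49 → t = ln(2.740/0.49)/k = 163400 s = 45.40 h.
Distance = v·t = 0.25·163400 = 40860 m = 40.86 km.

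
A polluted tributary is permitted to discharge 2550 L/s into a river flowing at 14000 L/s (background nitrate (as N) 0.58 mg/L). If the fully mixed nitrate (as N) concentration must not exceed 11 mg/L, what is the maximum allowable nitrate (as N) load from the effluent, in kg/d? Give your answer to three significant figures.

15000 kg/d

Mass balance at the limit: 14000·0.5800 + 2550·Cₑ = 16550·11 → Cₑ = 68.21 mg/L.
2550 L/s = 2.550 m³/s. Load = 2.550 m³/s × 68.21 g/m³ × 86 400 s/d = 15030 kg/d.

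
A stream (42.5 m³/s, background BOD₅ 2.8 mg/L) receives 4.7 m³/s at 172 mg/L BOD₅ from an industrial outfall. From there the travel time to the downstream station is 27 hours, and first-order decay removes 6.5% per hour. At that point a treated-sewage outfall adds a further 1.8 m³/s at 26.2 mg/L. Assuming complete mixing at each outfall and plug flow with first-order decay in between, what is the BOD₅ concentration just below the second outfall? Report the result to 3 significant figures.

Mass balance: C = (42.50·2.800 + 4.700·172.0) / 47.20 = 927.4/47.20 = 19.65 mg/L; combined flow 47.20 m³/s.
6.5%/h lost → k = −ln(1 − 0.065) = 0.06721 h⁻¹.
Applying C = C₀e^(−kt): 19.65 × 0.1629 = 3.201 mg/L.
Second outfall: C = (47.20·3.201 + 1.800·26.20)/49.00 = 4.046 mg/L.

4.05 mg/L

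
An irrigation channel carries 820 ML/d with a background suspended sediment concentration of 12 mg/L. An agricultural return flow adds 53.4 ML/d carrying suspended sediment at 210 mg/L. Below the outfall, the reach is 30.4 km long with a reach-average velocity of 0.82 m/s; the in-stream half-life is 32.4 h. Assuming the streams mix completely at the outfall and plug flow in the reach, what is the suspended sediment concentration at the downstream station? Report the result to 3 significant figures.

19.3 mg/L

After mixing, C = (820.0·12.00 + 53.40·210.0) / 873.4 = 21050/873.4 = 24.11 mg/L.
Travel time t = 30.4·1000 / 0.82 = 37070 s = 10.30 h.
Half-life 32.4 h → k = ln 2 / 32.4 = 0.02139 h⁻¹ = 0.5134 d⁻¹.
Applying C = C₀e^(−kt): 24.11 × 0.8023 = 19.34 mg/L.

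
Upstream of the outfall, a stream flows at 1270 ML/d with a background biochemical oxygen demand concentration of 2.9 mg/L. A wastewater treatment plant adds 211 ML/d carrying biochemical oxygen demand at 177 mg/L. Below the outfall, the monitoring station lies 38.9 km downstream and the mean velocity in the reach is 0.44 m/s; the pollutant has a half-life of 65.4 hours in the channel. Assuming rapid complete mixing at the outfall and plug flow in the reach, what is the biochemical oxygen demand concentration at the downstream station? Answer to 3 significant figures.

Conservation of mass: C = (1270·2.900 + 211.0·177.0) / 1481 = 41030/1481 = 27.70 mg/L.
Travel time t = 38.9·1000 / 0.44 = 88410 s = 24.56 h.
Half-life 65.4 h → k = ln 2 / 65.4 = 0.01060 h⁻¹ = 0.2544 d⁻¹.
After decay, C = 27.70 × e^(−kt) = 27.70 × 0.7708 = 21.36 mg/L.

21.4 mg/L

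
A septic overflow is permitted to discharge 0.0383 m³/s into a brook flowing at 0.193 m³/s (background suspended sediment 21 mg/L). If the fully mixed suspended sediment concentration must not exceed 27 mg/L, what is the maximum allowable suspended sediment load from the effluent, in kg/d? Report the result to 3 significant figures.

Mass balance at the limit: 0.1930·21.00 + 0.03830·Cₑ = 0.2313·27 → Cₑ = 57.23 mg/L.
Load = 0.03830 m³/s × 57.23 g/m³ × 86 400 s/d = 189.4 kg/d.

189 kg/d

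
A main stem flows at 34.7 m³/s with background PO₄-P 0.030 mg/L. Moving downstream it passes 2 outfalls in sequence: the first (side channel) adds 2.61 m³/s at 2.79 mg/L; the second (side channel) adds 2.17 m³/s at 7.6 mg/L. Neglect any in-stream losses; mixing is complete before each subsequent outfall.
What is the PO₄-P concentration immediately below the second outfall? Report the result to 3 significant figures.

0.629 mg/L

Below outfall 1: Q → 37.31 m³/s, C = (34.70·0.03000 + 2.610·2.790)/37.31 = 0.2231 mg/L.
Below outfall 2: Q → 39.48 m³/s, C = (37.31·0.2231 + 2.170·7.600)/39.48 = 0.6285 mg/L.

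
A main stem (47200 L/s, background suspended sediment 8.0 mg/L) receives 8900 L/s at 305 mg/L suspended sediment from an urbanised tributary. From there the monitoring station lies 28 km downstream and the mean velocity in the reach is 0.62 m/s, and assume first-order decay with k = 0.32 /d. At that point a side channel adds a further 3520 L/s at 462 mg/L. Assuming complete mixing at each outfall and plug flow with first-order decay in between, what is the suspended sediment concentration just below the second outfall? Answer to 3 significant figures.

After mixing, C = (47200·8.000 + 8900·305.0) / 56100 = 3092000/56100 = 55.12 mg/L; combined flow 56100 L/s.
Travel time t = 28·1000 / 0.62 = 45160 s = 12.54 h.
After decay, C = 55.12 × e^(−kt) = 55.12 × 0.8460 = 46.63 mg/L.
At the second outfall, C = (56100·46.63 + 3520·462.0) / (56100 + 3520) = 71.15 mg/L.

71.2 mg/L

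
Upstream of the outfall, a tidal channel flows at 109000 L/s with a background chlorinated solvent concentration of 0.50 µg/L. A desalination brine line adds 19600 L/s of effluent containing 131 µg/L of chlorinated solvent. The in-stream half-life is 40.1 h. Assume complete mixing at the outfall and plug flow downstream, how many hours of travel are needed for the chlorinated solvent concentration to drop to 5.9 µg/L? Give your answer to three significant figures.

71.7 h

Conservation of mass: C = (109000·0.5000 + 19600·131.0) / 128600 = 2622000/128600 = 20.39 µg/L.
Half-life 40.1 h → k = ln 2 / 40.1 = 0.01729 h⁻¹ = 0.4149 d⁻¹.
20.39·exp(−k·t) = 5.9 → t = ln(20.39/5.9)/k = 258300 s = 71.74 h.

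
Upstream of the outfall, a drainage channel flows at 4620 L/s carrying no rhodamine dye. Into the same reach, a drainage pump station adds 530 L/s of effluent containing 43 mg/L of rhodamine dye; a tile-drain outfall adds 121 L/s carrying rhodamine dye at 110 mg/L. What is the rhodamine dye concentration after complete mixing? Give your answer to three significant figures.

6.85 mg/L

After mixing, C = (4620·0 + 530.0·43.00 + 121.0·110.0) / 5271 = 36100/5271 = 6.849 mg/L.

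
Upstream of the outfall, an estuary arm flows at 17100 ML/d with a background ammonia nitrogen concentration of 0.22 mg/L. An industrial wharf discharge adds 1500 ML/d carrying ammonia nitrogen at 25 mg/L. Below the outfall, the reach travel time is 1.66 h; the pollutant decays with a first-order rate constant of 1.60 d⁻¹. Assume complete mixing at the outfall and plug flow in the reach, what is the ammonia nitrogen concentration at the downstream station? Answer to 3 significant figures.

Mass balance: C = (17100·0.2200 + 1500·25.00) / 18600 = 41260/18600 = 2.218 mg/L.
Applying C = C₀e^(−kt): 2.218 × 0.8952 = 1.986 mg/L.

1.99 mg/L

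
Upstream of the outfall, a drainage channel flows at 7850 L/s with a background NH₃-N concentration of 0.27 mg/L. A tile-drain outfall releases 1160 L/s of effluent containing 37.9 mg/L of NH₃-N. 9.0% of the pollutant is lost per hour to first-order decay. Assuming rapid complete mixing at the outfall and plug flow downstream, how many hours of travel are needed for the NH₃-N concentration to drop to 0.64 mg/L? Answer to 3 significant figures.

Mixed concentration C = ΣQC/ΣQ = (7850·0.2700 + 1160·37.90) / 9010 = 46080/9010 = 5.115 mg/L.
9.0%/h lost → k = −ln(1 − 0.09) = 0.09431 h⁻¹.
5.115·exp(−k·t) = 0.64 → t = ln(5.115/0.64)/k = 79340 s = 22.04 h.

22.0 h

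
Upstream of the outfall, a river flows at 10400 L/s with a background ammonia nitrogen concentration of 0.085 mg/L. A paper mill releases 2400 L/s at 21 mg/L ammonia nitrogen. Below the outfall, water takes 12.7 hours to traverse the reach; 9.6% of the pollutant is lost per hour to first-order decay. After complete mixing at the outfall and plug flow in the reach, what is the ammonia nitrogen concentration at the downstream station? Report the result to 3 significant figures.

1.11 mg/L

Conservation of mass: C = (10400·0.08500 + 2400·21.00) / 12800 = 51280/12800 = 4.007 mg/L.
9.6%/h lost → k = −ln(1 − 0.096) = 0.1009 h⁻¹.
Decay over the reach: 4.007·exp(−kt) = 4.007·0.2775 = 1.112 mg/L.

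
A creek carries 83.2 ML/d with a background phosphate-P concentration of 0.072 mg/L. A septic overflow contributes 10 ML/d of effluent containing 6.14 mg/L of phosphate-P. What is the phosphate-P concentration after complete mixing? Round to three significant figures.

0.723 mg/L

Mixed concentration C = ΣQC/ΣQ = (83.20·0.07200 + 10.00·6.140) / 93.20 = 67.39/93.20 = 0.7231 mg/L.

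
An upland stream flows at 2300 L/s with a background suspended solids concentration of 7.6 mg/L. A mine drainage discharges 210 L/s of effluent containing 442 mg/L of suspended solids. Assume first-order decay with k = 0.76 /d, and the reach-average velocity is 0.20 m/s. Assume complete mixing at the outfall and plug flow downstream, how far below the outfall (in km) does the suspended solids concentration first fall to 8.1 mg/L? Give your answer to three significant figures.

38.4 km

After mixing, C = (2300·7.600 + 210.0·442.0) / 2510 = 110300/2510 = 43.94 mg/L.
Set 43.94·exp(−k·t) = 8.1 → t = ln(43.94/8.1)/k = 192200 s = 53.40 h.
Distance = v·t = 0.20·192200 = 38450 m = 38.45 km.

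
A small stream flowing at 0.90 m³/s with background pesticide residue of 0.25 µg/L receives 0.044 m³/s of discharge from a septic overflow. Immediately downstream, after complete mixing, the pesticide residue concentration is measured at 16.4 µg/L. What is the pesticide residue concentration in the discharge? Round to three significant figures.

347 µg/L

Mass balance: 0.9000·0.2500 + 0.04400·Cₑ = 0.9440·16.40
→ Cₑ = (0.9440·16.40 − 0.9000·0.2500) / 0.04400 = 346.7 µg/L.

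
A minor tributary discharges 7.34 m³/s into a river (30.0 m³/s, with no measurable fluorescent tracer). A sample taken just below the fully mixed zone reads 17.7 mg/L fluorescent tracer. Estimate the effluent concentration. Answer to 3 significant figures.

Mass balance: 30.00·0 + 7.340·Cₑ = 37.34·17.70
→ Cₑ = (37.34·17.70 − 30.00·0) / 7.340 = 90.04 mg/L.

90.0 mg/L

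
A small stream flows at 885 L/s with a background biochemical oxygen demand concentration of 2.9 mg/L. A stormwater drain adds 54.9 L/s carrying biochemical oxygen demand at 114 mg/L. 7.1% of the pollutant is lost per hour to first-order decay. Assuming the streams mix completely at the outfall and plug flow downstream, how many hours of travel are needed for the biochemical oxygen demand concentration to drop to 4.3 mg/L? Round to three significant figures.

Mixed concentration C = ΣQC/ΣQ = (885.0·2.900 + 54.90·114.0) / 939.9 = 8825/939.9 = 9.389 mg/L.
7.1%/h lost → k = −ln(1 − 0.071) = 0.07365 h⁻¹.
9.389·exp(−k·t) = 4.3 → t = ln(9.389/4.3)/k = 38180 s = 10.60 h.

10.6 h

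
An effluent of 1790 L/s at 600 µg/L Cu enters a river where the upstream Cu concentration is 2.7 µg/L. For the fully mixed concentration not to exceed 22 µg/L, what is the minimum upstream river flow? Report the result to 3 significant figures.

Set C_mix = 22: (Q·2.700 + 1790·600.0) / (Q + 1790) = 22
→ Q = 1790·(600.0 − 22)/(22 − 2.700) = 53610 L/s.

53600 L/s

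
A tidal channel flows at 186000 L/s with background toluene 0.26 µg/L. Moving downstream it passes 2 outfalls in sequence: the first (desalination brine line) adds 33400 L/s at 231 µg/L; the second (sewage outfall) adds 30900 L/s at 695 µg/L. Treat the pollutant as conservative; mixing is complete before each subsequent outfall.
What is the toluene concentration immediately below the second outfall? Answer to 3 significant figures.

117 µg/L

After outfall 1: Q = 186000 + 33400 = 219400 L/s; C = (186000·0.2600 + 33400·231.0)/219400 = 35.39 µg/L.
After outfall 2: Q = 219400 + 30900 = 250300 L/s; C = (219400·35.39 + 30900·695.0)/250300 = 116.8 µg/L.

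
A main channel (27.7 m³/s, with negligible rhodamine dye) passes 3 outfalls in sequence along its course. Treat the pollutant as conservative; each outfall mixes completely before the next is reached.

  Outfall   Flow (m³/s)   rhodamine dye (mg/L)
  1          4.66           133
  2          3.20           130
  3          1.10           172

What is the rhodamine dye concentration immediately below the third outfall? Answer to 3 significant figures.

33.4 mg/L

Outfall 1: combined Q = 32.36 m³/s; C = (27.70·0 + 4.660·133.0)/32.36 = 19.15 mg/L.
Outfall 2: combined Q = 35.56 m³/s; C = (32.36·19.15 + 3.200·130.0)/35.56 = 29.13 mg/L.
Outfall 3: combined Q = 36.66 m³/s; C = (35.56·29.13 + 1.100·172.0)/36.66 = 33.41 mg/L.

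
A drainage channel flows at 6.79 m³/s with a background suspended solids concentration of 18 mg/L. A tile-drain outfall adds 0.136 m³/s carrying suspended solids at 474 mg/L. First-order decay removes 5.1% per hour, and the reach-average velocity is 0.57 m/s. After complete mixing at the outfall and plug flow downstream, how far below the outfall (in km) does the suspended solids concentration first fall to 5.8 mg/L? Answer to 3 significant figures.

60.2 km

After mixing, C = (6.790·18.00 + 0.1360·474.0) / 6.926 = 186.7/6.926 = 26.95 mg/L.
5.1%/h lost → k = −ln(1 − 0.051) = 0.05235 h⁻¹.
Set 26.95·exp(−k·t) = 5.8 → t = ln(26.95/5.8)/k = 105700 s = 29.35 h.
Distance = v·t = 0.57·105700 = 60220 m = 60.22 km.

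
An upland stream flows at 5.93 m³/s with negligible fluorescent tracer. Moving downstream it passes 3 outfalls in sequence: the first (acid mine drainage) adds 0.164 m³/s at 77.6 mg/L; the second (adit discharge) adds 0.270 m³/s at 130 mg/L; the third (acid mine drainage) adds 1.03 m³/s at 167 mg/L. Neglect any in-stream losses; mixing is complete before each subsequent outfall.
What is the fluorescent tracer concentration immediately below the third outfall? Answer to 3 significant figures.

29.7 mg/L

Outfall 1: combined Q = 6.094 m³/s; C = (5.930·0 + 0.1640·77.60)/6.094 = 2.088 mg/L.
Outfall 2: combined Q = 6.364 m³/s; C = (6.094·2.088 + 0.2700·130.0)/6.364 = 7.515 mg/L.
Outfall 3: combined Q = 7.394 m³/s; C = (6.364·7.515 + 1.030·167.0)/7.394 = 29.73 mg/L.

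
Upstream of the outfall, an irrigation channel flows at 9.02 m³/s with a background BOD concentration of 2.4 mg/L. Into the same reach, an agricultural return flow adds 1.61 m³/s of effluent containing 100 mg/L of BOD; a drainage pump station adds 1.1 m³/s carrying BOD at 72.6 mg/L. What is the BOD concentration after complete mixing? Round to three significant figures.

22.4 mg/L

Flow-weighted average: C = (9.020·2.400 + 1.610·100.0 + 1.100·72.60) / 11.73 = 262.5/11.73 = 22.38 mg/L.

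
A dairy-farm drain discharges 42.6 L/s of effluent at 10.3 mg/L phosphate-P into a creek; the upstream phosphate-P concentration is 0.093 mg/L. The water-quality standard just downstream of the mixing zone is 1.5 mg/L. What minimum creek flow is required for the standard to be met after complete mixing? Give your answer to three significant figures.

Set C_mix = 1.5: (Q·0.09300 + 42.60·10.30) / (Q + 42.60) = 1.5
→ Q = 42.60·(10.30 − 1.5)/(1.5 − 0.09300) = 266.4 L/s.

266 L/s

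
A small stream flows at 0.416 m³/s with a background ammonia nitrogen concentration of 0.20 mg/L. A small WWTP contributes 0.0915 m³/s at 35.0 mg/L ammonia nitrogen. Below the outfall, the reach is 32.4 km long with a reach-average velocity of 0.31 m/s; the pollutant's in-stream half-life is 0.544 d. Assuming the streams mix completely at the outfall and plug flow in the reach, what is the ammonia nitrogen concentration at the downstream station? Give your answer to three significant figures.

1.39 mg/L

Mixed concentration C = ΣQC/ΣQ = (0.4160·0.2000 + 0.09150·35.00) / 0.5075 = 3.286/0.5075 = 6.474 mg/L.
Travel time t = 32.4·1000 / 0.31 = 104500 s = 29.03 h.
Half-life 0.544 d → k = ln 2 / 0.544 = 1.274 d⁻¹.
After decay, C = 6.474 × e^(−kt) = 6.474 × 0.2141 = 1.386 mg/L.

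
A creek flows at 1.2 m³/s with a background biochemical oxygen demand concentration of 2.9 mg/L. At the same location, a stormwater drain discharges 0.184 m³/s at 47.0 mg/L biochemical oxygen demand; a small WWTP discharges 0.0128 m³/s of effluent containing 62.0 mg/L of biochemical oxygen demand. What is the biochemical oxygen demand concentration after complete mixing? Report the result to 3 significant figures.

After mixing, C = (1.200·2.900 + 0.1840·47.00 + 0.01280·62.00) / 1.397 = 12.92/1.397 = 9.251 mg/L.

9.25 mg/L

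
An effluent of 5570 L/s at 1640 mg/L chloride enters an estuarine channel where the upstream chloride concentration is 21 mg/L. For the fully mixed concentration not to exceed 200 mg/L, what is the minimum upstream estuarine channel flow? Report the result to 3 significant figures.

Set C_mix = 200: (Q·21.00 + 5570·1640) / (Q + 5570) = 200
→ Q = 5570·(1640 − 200)/(200 − 21.00) = 44810 L/s.

44800 L/s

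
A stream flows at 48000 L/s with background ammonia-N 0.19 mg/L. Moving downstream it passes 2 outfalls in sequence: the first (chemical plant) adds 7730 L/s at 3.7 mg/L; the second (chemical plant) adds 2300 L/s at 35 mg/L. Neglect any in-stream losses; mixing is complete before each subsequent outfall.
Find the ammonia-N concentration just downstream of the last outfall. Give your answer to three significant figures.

Below outfall 1: Q → 55730 L/s, C = (48000·0.1900 + 7730·3.700)/55730 = 0.6769 mg/L.
Below outfall 2: Q → 58030 L/s, C = (55730·0.6769 + 2300·35.00)/58030 = 2.037 mg/L.

2.04 mg/L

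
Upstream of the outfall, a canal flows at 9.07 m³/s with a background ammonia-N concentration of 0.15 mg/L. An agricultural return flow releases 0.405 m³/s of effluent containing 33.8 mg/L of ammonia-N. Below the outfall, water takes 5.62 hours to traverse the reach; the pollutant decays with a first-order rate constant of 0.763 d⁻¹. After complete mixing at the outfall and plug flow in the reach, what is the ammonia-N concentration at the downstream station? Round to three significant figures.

1.33 mg/L

Flow-weighted average: C = (9.070·0.1500 + 0.4050·33.80) / 9.475 = 15.05/9.475 = 1.588 mg/L.
First-order decay: C = 1.588·exp(−k·t) = 1.588·0.8364 = 1.328 mg/L.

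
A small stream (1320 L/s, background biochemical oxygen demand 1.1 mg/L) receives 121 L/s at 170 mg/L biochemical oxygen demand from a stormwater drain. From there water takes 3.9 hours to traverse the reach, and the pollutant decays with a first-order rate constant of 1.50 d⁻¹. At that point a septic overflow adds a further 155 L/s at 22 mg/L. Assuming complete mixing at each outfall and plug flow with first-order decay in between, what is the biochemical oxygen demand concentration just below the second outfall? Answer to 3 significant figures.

Flow-weighted average: C = (1320·1.100 + 121.0·170.0) / 1441 = 22020/1441 = 15.28 mg/L; combined flow 1441 L/s.
Decay over the reach: 15.28·exp(−kt) = 15.28·0.7837 = 11.98 mg/L.
Second outfall: C = (1441·11.98 + 155.0·22.00)/1596 = 12.95 mg/L.

13.0 mg/L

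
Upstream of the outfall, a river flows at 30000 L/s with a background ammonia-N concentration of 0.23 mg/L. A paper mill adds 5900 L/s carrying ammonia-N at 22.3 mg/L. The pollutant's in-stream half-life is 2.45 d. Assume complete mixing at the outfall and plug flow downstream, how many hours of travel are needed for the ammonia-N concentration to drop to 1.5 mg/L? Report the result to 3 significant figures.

80.1 h

Mixed concentration C = ΣQC/ΣQ = (30000·0.2300 + 5900·22.30) / 35900 = 138500/35900 = 3.857 mg/L.
Half-life 2.45 d → k = ln 2 / 2.45 = 0.2829 d⁻¹.
3.857·exp(−k·t) = 1.5 → t = ln(3.857/1.5)/k = 288400 s = 80.12 h.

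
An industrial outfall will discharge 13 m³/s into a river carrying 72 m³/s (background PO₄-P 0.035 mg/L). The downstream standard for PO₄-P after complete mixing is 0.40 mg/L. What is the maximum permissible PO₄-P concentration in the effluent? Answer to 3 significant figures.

At the limit, (Qr·Cr + Qe·Cₑ)/(Qr + Qe) = 0.40:
Cₑ = (85.00·0.40 − 72.00·0.03500) / 13.00 = 2.422 mg/L.

2.42 mg/L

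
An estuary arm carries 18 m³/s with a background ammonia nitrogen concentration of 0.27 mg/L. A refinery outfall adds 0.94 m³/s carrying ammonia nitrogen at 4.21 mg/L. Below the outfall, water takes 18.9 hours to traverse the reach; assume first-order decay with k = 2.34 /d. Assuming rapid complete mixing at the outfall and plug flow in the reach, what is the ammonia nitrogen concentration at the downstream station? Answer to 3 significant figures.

Mass balance: C = (18.00·0.2700 + 0.9400·4.210) / 18.94 = 8.817/18.94 = 0.4655 mg/L.
Decay over the reach: 0.4655·exp(−kt) = 0.4655·0.1584 = 0.07373 mg/L.

0.0737 mg/L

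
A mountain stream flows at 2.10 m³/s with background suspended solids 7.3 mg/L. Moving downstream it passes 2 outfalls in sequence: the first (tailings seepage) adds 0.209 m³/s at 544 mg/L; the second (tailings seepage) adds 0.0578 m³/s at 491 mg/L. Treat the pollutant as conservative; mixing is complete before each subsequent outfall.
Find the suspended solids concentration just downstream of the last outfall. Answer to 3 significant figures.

66.5 mg/L

After outfall 1: Q = 2.100 + 0.2090 = 2.309 m³/s; C = (2.100·7.300 + 0.2090·544.0)/2.309 = 55.88 mg/L.
After outfall 2: Q = 2.309 + 0.05780 = 2.367 m³/s; C = (2.309·55.88 + 0.05780·491.0)/2.367 = 66.51 mg/L.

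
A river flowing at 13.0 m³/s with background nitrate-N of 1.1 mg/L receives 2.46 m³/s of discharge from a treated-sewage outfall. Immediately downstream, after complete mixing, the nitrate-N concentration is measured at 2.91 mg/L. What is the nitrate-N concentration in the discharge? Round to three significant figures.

Mass balance: 13.00·1.100 + 2.460·Cₑ = 15.46·2.910
→ Cₑ = (15.46·2.910 − 13.00·1.100) / 2.460 = 12.48 mg/L.

12.5 mg/L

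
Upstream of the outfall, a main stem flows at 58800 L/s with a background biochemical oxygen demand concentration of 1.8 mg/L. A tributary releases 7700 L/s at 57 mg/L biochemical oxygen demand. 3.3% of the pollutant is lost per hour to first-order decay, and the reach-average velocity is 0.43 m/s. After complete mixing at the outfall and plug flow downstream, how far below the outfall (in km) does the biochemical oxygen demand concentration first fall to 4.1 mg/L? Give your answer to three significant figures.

31.9 km

After mixing, C = (58800·1.800 + 7700·57.00) / 66500 = 544700/66500 = 8.192 mg/L.
3.3%/h lost → k = −ln(1 − 0.033) = 0.03356 h⁻¹.
Set 8.192·exp(−k·t) = 4.1 → t = ln(8.192/4.1)/k = 74250 s = 20.63 h.
Distance = v·t = 0.43·74250 = 31930 m = 31.93 km.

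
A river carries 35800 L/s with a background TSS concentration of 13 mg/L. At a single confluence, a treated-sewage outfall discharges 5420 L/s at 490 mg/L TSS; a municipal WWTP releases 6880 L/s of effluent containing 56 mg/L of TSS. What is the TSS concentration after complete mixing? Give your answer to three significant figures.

Mixed concentration C = ΣQC/ΣQ = (35800·13.00 + 5420·490.0 + 6880·56.00) / 48100 = 3506000/48100 = 72.90 mg/L.

72.9 mg/L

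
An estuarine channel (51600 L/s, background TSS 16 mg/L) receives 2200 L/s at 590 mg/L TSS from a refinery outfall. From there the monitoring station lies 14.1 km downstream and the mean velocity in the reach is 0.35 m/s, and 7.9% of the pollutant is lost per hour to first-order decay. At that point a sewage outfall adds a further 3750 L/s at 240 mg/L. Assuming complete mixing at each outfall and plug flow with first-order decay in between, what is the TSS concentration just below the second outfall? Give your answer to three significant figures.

30.3 mg/L

Conservation of mass: C = (51600·16.00 + 2200·590.0) / 53800 = 2124000/53800 = 39.47 mg/L; combined flow 53800 L/s.
Travel time t = 14.1·1000 / 0.35 = 40290 s = 11.19 h.
7.9%/h lost → k = −ln(1 − 0.079) = 0.08230 h⁻¹.
After decay, C = 39.47 × e^(−kt) = 39.47 × 0.3982 = 15.72 mg/L.
Second outfall: C = (53800·15.72 + 3750·240.0)/57550 = 30.33 mg/L.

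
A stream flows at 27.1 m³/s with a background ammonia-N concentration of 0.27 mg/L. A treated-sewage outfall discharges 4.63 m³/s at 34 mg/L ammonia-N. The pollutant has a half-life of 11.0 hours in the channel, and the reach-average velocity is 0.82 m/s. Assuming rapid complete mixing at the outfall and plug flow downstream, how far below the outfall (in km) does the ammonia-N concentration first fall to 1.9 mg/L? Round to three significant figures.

Mixed concentration C = ΣQC/ΣQ = (27.10·0.2700 + 4.630·34.00) / 31.73 = 164.7/31.73 = 5.192 mg/L.
Half-life 11.0 h → k = ln 2 / 11.0 = 0.06301 h⁻¹ = 1.512 d⁻¹.
Set 5.192·exp(−k·t) = 1.9 → t = ln(5.192/1.9)/k = 57430 s = 15.95 h.
Distance = v·t = 0.82·57430 = 47090 m = 47.09 km.

47.1 km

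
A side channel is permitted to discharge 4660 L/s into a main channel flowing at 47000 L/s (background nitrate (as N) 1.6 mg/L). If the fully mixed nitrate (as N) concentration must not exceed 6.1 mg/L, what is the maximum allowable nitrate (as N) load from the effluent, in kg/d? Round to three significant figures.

Mass balance at the limit: 47000·1.600 + 4660·Cₑ = 51660·6.1 → Cₑ = 51.49 mg/L.
4660 L/s = 4.660 m³/s. Load = 4.660 m³/s × 51.49 g/m³ × 86 400 s/d = 20730 kg/d.

20700 kg/d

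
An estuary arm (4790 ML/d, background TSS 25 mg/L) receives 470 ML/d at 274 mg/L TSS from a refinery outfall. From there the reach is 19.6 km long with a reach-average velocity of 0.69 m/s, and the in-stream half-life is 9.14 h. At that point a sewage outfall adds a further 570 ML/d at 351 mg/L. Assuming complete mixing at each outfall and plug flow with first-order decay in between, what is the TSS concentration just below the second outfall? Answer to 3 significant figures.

57.8 mg/L

Flow-weighted average: C = (4790·25.00 + 470.0·274.0) / 5260 = 248500/5260 = 47.25 mg/L; combined flow 5260 ML/d.
Travel time t = 19.6·1000 / 0.69 = 28410 s = 7.890 h.
Half-life 9.14 h → k = ln 2 / 9.14 = 0.07584 h⁻¹ = 1.820 d⁻¹.
First-order decay: C = 47.25·exp(−k·t) = 47.25·0.5497 = 25.97 mg/L.
At the second outfall, C = (5260·25.97 + 570.0·351.0) / (5260 + 570.0) = 57.75 mg/L.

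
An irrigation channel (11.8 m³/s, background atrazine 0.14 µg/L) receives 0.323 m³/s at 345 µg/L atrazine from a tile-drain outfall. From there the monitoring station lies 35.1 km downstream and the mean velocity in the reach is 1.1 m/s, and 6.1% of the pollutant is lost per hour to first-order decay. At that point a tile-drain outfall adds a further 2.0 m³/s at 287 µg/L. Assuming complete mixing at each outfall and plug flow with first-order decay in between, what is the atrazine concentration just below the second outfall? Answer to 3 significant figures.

Conservation of mass: C = (11.80·0.1400 + 0.3230·345.0) / 12.12 = 113.1/12.12 = 9.328 µg/L; combined flow 12.12 m³/s.
Travel time t = 35.1·1000 / 1.1 = 31910 s = 8.864 h.
6.1%/h lost → k = −ln(1 − 0.061) = 0.06294 h⁻¹.
Applying C = C₀e^(−kt): 9.328 × 0.5724 = 5.340 µg/L.
Second outfall: C = (12.12·5.340 + 2.000·287.0)/14.12 = 45.23 µg/L.

45.2 µg/L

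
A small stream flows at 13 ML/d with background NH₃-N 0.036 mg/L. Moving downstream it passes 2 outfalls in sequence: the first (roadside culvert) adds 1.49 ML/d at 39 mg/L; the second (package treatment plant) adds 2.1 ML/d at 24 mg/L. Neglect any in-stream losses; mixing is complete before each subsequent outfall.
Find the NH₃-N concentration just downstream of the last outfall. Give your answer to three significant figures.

Outfall 1: combined Q = 14.49 ML/d; C = (13.00·0.03600 + 1.490·39.00)/14.49 = 4.043 mg/L.
Outfall 2: combined Q = 16.59 ML/d; C = (14.49·4.043 + 2.100·24.00)/16.59 = 6.569 mg/L.

6.57 mg/L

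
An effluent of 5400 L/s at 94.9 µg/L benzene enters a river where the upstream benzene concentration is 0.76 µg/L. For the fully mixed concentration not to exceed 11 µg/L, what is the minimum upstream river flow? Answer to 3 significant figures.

44200 L/s

Set C_mix = 11: (Q·0.7600 + 5400·94.90) / (Q + 5400) = 11
→ Q = 5400·(94.90 − 11)/(11 − 0.7600) = 44240 L/s.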